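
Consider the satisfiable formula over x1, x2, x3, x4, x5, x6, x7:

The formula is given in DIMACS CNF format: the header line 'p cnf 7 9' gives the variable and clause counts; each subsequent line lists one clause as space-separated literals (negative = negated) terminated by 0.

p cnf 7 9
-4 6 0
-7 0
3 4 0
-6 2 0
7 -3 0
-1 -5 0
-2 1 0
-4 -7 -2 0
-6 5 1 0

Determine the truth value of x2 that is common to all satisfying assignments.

Suppose x2 = False.
(¬x7) alone gives x7 = False.
(¬x6) alone gives x6 = False.
(¬x4) alone gives x4 = False.
(x3) alone gives x3 = True.
That conflicts with the unit clause (¬x3).
So every satisfying assignment has x2 = True.

True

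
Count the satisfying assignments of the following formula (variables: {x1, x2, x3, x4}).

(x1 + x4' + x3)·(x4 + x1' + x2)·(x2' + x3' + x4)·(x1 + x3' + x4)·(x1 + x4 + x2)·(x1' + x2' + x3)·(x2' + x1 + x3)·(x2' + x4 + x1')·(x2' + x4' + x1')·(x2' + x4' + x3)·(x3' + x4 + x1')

4

There are 2^4 = 16 truth assignments over (x1, x2, x3, x4).
Check each against the 11 clauses (columns in the order x1, x2, x3, x4):
  F F F F  ✗ fails (x1 + x4 + x2)
  F F F T  ✗ fails (x1 + x4' + x3)
  F F T F  ✗ fails (x1 + x3' + x4)
  F F T T  ✓ satisfies all
  F T F F  ✗ fails (x2' + x1 + x3)
  F T F T  ✗ fails (x1 + x4' + x3)
  F T T F  ✗ fails (x2' + x3' + x4)
  F T T T  ✓ satisfies all
  T F F F  ✗ fails (x4 + x1' + x2)
  T F F T  ✓ satisfies all
  T F T F  ✗ fails (x4 + x1' + x2)
  T F T T  ✓ satisfies all
  T T F F  ✗ fails (x1' + x2' + x3)
  T T F T  ✗ fails (x1' + x2' + x3)
  T T T F  ✗ fails (x2' + x3' + x4)
  T T T T  ✗ fails (x2' + x4' + x1')
4 of the 16 rows are models.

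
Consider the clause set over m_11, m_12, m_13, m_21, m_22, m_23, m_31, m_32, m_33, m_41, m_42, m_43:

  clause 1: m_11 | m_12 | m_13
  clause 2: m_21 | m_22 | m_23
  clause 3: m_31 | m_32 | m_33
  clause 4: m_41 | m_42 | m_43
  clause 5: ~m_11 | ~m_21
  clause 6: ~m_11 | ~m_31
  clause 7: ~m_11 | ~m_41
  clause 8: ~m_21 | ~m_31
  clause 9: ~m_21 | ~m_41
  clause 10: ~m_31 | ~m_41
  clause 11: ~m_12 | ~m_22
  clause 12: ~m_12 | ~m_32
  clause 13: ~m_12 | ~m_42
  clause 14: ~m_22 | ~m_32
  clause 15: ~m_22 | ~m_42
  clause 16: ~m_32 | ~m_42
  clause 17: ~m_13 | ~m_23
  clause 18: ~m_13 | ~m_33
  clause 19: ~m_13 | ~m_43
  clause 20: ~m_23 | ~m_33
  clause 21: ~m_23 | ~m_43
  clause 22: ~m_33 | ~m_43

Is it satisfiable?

Case m_11 = 0:
Case m_12 = 1:
From the singleton clause (~m_22), m_22 = 0.
From the singleton clause (~m_32), m_32 = 0.
From the singleton clause (~m_42), m_42 = 0.
Case m_21 = 1:
From the singleton clause (~m_31), m_31 = 0.
From the singleton clause (m_33), m_33 = 1.
From the singleton clause (~m_41), m_41 = 0.
From the singleton clause (m_43), m_43 = 1.
That conflicts with the unit clause (~m_43).
Undo m_21 and try m_21 = 0.
From the singleton clause (m_23), m_23 = 1.
From the singleton clause (~m_13), m_13 = 0.
From the singleton clause (~m_33), m_33 = 0.
From the singleton clause (m_31), m_31 = 1.
From the singleton clause (~m_41), m_41 = 0.
From the singleton clause (m_43), m_43 = 1.
That conflicts with the unit clause (~m_43).
Either choice for m_21 ends in contradiction.
Undo m_12 and try m_12 = 0.
From the singleton clause (m_13), m_13 = 1.
From the singleton clause (~m_23), m_23 = 0.
From the singleton clause (~m_33), m_33 = 0.
From the singleton clause (~m_43), m_43 = 0.
Case m_21 = 1:
From the singleton clause (~m_31), m_31 = 0.
From the singleton clause (m_32), m_32 = 1.
From the singleton clause (~m_41), m_41 = 0.
From the singleton clause (m_42), m_42 = 1.
That conflicts with the unit clause (~m_42).
Undo m_21 and try m_21 = 0.
From the singleton clause (m_22), m_22 = 1.
From the singleton clause (~m_32), m_32 = 0.
From the singleton clause (m_31), m_31 = 1.
From the singleton clause (~m_41), m_41 = 0.
From the singleton clause (m_42), m_42 = 1.
That conflicts with the unit clause (~m_42).
Either choice for m_21 ends in contradiction.
Either choice for m_12 ends in contradiction.
Undo m_11 and try m_11 = 1.
From the singleton clause (~m_21), m_21 = 0.
From the singleton clause (~m_31), m_31 = 0.
From the singleton clause (~m_41), m_41 = 0.
Case m_22 = 1:
From the singleton clause (~m_12), m_12 = 0.
From the singleton clause (~m_32), m_32 = 0.
From the singleton clause (m_33), m_33 = 1.
From the singleton clause (~m_42), m_42 = 0.
From the singleton clause (m_43), m_43 = 1.
That conflicts with the unit clause (~m_43).
Undo m_22 and try m_22 = 0.
From the singleton clause (m_23), m_23 = 1.
From the singleton clause (~m_13), m_13 = 0.
From the singleton clause (~m_33), m_33 = 0.
From the singleton clause (m_32), m_32 = 1.
From the singleton clause (~m_12), m_12 = 0.
From the singleton clause (~m_42), m_42 = 0.
From the singleton clause (m_43), m_43 = 1.
That conflicts with the unit clause (~m_43).
Either choice for m_22 ends in contradiction.
Either choice for m_11 ends in contradiction.
No assignment satisfies every clause.

No, unsatisfiable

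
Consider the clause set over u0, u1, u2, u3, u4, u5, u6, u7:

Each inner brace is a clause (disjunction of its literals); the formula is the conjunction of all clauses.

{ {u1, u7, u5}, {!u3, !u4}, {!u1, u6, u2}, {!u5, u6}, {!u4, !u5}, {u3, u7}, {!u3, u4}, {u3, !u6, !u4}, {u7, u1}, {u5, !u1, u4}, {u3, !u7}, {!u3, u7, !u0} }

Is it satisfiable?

Branch on u3: set u3 = false.
The clause (u7) is unit, so u7 = true.
But (!u7) is also a unit clause — contradiction.
So u3 must be the other value — set u3 = true.
The clause (!u4) is unit, so u4 = false.
But (u4) is also a unit clause — contradiction.
Either choice for u3 ends in contradiction.
No assignment satisfies every clause.

Unsatisfiable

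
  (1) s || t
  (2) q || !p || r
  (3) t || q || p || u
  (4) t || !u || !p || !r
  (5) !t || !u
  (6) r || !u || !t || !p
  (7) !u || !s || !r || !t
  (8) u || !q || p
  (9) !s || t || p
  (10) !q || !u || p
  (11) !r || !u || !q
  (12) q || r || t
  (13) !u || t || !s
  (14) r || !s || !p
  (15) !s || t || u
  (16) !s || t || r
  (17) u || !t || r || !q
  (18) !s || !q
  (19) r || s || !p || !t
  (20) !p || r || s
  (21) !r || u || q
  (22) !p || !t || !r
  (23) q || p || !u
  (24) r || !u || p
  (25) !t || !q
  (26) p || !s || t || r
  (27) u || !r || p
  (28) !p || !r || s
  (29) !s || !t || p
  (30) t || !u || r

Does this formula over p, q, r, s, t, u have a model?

Suppose s = false.
(t) alone gives t = true.
(!u) alone gives u = false.
(!q) alone gives q = false.
(!r) alone gives r = false.
(!p) alone gives p = false.
Every clause now holds.
A satisfying assignment: p ↦ false; q ↦ false; r ↦ false; s ↦ false; t ↦ true; u ↦ false.

Yes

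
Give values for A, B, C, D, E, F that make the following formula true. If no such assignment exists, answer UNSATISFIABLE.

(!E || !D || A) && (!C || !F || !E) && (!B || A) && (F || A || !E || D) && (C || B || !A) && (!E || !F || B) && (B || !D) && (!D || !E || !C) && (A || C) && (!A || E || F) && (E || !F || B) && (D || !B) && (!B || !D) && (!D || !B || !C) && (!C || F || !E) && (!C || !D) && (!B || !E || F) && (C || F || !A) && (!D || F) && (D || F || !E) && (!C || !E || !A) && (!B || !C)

A ↦ false, B ↦ false, C ↦ true, D ↦ false, E ↦ false, F ↦ false

Try B = false.
(!D) alone gives D = false.
Try C = true.
Try F = false.
(!E) alone gives E = false.
(!A) alone gives A = false.
All clauses are satisfied.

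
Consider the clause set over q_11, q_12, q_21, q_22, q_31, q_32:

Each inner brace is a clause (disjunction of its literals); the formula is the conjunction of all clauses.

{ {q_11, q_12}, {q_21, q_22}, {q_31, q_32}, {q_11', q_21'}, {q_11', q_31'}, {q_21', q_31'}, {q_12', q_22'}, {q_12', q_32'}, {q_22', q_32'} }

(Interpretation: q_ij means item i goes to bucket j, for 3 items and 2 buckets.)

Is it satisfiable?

No, unsatisfiable

Branch on q_11: set q_11 = 1.
(q_21') alone gives q_21 = 0.
(q_22) alone gives q_22 = 1.
(q_31') alone gives q_31 = 0.
(q_32) alone gives q_32 = 1.
That conflicts with the unit clause (q_32').
Undo q_11 and try q_11 = 0.
(q_12) alone gives q_12 = 1.
(q_22') alone gives q_22 = 0.
(q_21) alone gives q_21 = 1.
(q_31') alone gives q_31 = 0.
(q_32) alone gives q_32 = 1.
That conflicts with the unit clause (q_32').
Either choice for q_11 ends in contradiction.
No assignment satisfies every clause.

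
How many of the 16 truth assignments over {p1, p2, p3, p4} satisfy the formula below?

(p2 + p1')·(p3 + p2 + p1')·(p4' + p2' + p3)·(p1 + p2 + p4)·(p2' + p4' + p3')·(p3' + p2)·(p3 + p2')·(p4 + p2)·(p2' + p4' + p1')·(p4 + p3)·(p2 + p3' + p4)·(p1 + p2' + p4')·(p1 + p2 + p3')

3

There are 2^4 = 16 truth assignments over (p1, p2, p3, p4).
Check each against the 13 clauses (columns in the order p1, p2, p3, p4):
  F F F F  ✗ fails (p1 + p2 + p4)
  F F F T  ✓ satisfies all
  F F T F  ✗ fails (p1 + p2 + p4)
  F F T T  ✗ fails (p3' + p2)
  F T F F  ✗ fails (p3 + p2')
  F T F T  ✗ fails (p4' + p2' + p3)
  F T T F  ✓ satisfies all
  F T T T  ✗ fails (p2' + p4' + p3')
  T F F F  ✗ fails (p2 + p1')
  T F F T  ✗ fails (p2 + p1')
  T F T F  ✗ fails (p2 + p1')
  T F T T  ✗ fails (p2 + p1')
  T T F F  ✗ fails (p3 + p2')
  T T F T  ✗ fails (p4' + p2' + p3)
  T T T F  ✓ satisfies all
  T T T T  ✗ fails (p2' + p4' + p3')
3 of the 16 rows are models.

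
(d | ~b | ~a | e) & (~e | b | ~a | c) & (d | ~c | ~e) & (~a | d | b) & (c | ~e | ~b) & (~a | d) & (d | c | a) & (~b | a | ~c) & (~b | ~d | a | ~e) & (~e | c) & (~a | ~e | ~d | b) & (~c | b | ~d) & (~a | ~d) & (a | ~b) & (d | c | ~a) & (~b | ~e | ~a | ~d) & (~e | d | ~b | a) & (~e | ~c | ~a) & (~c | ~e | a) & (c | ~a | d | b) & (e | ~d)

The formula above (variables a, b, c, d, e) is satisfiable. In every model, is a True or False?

Suppose a = 1.
(d) alone gives d = 1.
But (~d) is also a unit clause — contradiction.
So every satisfying assignment has a = False.

False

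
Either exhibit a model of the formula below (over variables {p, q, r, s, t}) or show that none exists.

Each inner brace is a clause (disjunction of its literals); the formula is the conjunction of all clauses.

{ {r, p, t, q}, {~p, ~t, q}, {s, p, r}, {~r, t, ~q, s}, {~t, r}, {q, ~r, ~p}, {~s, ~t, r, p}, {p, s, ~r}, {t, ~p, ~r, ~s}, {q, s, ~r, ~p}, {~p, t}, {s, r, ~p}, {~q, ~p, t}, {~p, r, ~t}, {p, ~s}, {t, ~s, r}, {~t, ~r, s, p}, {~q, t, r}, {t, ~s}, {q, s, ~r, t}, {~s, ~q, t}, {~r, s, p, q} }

Try t = 1.
From the singleton clause (r), r = 1.
Try p = 1.
From the singleton clause (q), q = 1.
Every clause is now satisfied; s is unconstrained.

p=1; q=1; r=1; s=0; t=1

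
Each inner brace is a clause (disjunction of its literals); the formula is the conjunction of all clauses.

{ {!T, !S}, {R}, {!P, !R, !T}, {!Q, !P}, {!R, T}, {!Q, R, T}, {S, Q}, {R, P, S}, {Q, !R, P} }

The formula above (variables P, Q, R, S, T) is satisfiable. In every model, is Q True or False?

True

Suppose Q = false.
Unit clause (R) forces R = true.
Unit clause (T) forces T = true.
Unit clause (!S) forces S = false.
That conflicts with the unit clause (S).
So every satisfying assignment has Q = True.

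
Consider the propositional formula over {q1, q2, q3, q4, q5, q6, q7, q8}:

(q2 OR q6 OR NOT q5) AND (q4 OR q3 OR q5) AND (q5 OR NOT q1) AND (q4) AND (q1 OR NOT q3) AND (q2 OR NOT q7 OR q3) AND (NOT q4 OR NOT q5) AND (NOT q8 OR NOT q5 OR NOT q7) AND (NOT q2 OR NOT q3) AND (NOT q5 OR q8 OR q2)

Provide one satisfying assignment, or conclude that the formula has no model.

Unit clause (q4) forces q4 = true.
Unit clause (NOT q5) forces q5 = false.
Unit clause (NOT q1) forces q1 = false.
Unit clause (NOT q3) forces q3 = false.
Suppose q2 = true.
No clause remains; q6, q7, q8 are free.

q1 ↦ false,  q2 ↦ true,  q3 ↦ false,  q4 ↦ true,  q5 ↦ false,  q6 ↦ true,  q7 ↦ false,  q8 ↦ true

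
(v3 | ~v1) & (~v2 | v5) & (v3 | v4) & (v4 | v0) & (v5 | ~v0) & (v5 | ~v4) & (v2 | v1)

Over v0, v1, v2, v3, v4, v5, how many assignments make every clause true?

11

There are 2^6 = 64 truth assignments over (v0, v1, v2, v3, v4, v5).
Split on v2. With v2 = 1, the clauses containing v2 are satisfied and ~v2 drops from the rest; 8 of the 2^5 = 32 assignments to the other variables satisfy what remains.
With v2 = 0, by the same count on the reduced clause set, 3 assignments work.
(One model: v0=F, v1=F, v2=T, v3=F, v4=T, v5=T.)
Total: 8 + 3 = 11.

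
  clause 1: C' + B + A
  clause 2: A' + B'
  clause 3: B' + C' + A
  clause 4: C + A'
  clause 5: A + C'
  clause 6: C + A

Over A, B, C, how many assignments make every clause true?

There are 2^3 = 8 truth assignments over (A, B, C).
Split on C. With C = 1, the clauses containing C are satisfied and C' drops from the rest; 1 of the 2^2 = 4 assignments to the other variables satisfy what remains.
With C = 0, by the same count on the reduced clause set, 0 assignments work.
Total: 1 + 0 = 1.

1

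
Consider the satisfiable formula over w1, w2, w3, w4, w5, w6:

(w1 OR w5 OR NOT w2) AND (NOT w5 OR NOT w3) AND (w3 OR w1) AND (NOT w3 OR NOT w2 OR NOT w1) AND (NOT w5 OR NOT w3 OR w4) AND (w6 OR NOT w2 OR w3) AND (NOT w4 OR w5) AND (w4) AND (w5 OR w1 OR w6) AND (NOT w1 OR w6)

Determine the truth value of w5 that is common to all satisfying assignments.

Suppose w5 = false.
(NOT w4) alone gives w4 = false.
But (w4) is also a unit clause — contradiction.
So every satisfying assignment has w5 = True.

True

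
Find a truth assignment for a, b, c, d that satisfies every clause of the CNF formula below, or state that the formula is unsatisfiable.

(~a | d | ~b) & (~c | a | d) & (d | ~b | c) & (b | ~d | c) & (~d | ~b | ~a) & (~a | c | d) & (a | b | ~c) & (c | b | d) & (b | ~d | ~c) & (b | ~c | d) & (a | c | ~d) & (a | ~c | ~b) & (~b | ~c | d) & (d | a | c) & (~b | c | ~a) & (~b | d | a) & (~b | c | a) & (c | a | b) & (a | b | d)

Try a = 0.
Try c = 0.
(~d) alone gives d = 0.
But (d) is also a unit clause — contradiction.
That branch fails; take c = 1 instead.
(d) alone gives d = 1.
(b) alone gives b = 1.
But (~b) is also a unit clause — contradiction.
Both values of c lead to a conflict.
That branch fails; take a = 1 instead.
Try d = 1.
(~b) alone gives b = 0.
(c) alone gives c = 1.
But (~c) is also a unit clause — contradiction.
That branch fails; take d = 0 instead.
(~b) alone gives b = 0.
(c) alone gives c = 1.
But (~c) is also a unit clause — contradiction.
Both values of d lead to a conflict.
Both values of a lead to a conflict.

UNSATISFIABLE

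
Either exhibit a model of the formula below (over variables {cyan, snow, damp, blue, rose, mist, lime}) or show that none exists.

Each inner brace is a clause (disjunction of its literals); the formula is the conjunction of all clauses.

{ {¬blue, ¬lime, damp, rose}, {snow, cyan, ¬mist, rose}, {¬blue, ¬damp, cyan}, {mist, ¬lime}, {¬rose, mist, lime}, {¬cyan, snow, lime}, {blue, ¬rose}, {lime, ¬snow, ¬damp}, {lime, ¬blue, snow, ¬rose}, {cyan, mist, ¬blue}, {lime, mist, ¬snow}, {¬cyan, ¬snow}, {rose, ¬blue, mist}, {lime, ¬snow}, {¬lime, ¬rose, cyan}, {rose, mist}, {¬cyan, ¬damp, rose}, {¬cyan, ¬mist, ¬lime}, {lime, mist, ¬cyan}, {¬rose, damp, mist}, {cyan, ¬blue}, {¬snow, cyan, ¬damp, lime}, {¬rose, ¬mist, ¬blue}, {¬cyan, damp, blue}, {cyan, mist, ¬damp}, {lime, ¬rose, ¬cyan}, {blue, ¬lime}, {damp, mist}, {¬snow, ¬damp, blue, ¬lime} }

UNSATISFIABLE

Case mist = True:
Case blue = True:
The clause (cyan) is unit, so cyan = True.
The clause (¬snow) is unit, so snow = False.
The clause (lime) is unit, so lime = True.
That conflicts with the unit clause (¬lime).
So blue must be the other value — set blue = False.
The clause (¬rose) is unit, so rose = False.
The clause (¬lime) is unit, so lime = False.
The clause (¬snow) is unit, so snow = False.
The clause (cyan) is unit, so cyan = True.
That conflicts with the unit clause (¬cyan).
Neither blue = True nor blue = False works.
So mist must be the other value — set mist = False.
The clause (¬lime) is unit, so lime = False.
The clause (¬rose) is unit, so rose = False.
That conflicts with the unit clause (rose).
Neither mist = True nor mist = False works.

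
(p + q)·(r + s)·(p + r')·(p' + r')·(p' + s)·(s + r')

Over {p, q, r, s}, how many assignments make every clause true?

3

There are 2^4 = 16 truth assignments over (p, q, r, s).
Check each against the 6 clauses (columns in the order p, q, r, s):
  F F F F  ✗ fails (p + q)
  F F F T  ✗ fails (p + q)
  F F T F  ✗ fails (p + q)
  F F T T  ✗ fails (p + q)
  F T F F  ✗ fails (r + s)
  F T F T  ✓ satisfies all
  F T T F  ✗ fails (p + r')
  F T T T  ✗ fails (p + r')
  T F F F  ✗ fails (r + s)
  T F F T  ✓ satisfies all
  T F T F  ✗ fails (p' + r')
  T F T T  ✗ fails (p' + r')
  T T F F  ✗ fails (r + s)
  T T F T  ✓ satisfies all
  T T T F  ✗ fails (p' + r')
  T T T T  ✗ fails (p' + r')
3 of the 16 rows are models.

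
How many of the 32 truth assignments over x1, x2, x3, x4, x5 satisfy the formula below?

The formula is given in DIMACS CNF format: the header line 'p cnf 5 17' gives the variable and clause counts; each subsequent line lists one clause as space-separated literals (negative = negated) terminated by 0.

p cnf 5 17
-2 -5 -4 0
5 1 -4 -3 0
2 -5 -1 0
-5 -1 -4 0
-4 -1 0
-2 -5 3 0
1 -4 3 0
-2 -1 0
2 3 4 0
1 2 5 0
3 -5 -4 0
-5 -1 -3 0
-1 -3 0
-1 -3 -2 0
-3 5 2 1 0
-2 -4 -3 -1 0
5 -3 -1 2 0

There are 2^5 = 32 truth assignments over (x1, x2, x3, x4, x5).
Split on x4. With x4 = True, the clauses containing x4 are satisfied and ¬x4 drops from the rest; 1 of the 2^4 = 16 assignments to the other variables satisfy what remains.
With x4 = False, by the same count on the reduced clause set, 4 assignments work.
(One model: x1=F, x2=F, x3=T, x4=F, x5=T.)
Total: 1 + 4 = 5.

5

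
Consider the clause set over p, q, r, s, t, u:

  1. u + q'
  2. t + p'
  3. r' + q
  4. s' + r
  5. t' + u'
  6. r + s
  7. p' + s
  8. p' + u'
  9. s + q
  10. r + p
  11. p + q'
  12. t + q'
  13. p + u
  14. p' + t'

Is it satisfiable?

Unsatisfiable

Branch on u: set u = 1.
From the singleton clause (t'), t = 0.
From the singleton clause (p'), p = 0.
From the singleton clause (r), r = 1.
From the singleton clause (q), q = 1.
But (q') is also a unit clause — contradiction.
So u must be the other value — set u = 0.
From the singleton clause (q'), q = 0.
From the singleton clause (r'), r = 0.
From the singleton clause (s'), s = 0.
But (s) is also a unit clause — contradiction.
Either choice for u ends in contradiction.
No assignment satisfies every clause.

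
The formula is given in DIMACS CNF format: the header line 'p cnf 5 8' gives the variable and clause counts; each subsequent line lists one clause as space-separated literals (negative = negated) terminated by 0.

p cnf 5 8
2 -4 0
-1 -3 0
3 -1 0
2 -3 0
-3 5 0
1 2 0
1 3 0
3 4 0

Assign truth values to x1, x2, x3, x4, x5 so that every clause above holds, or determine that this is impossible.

x1=False; x2=True; x3=True; x4=False; x5=True

Case x2 = True:
Case x1 = False:
The clause (x3) is unit, so x3 = True.
The clause (x5) is unit, so x5 = True.
Every clause is now satisfied; x4 is unconstrained.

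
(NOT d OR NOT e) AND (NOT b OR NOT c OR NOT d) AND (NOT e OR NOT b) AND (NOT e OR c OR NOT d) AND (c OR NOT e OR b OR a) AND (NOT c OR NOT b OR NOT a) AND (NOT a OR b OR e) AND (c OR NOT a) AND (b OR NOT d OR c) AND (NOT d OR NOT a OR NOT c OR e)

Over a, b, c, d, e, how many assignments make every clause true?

8

There are 2^5 = 32 truth assignments over (a, b, c, d, e).
Split on e. With e = true, the clauses containing e are satisfied and NOT e drops from the rest; 2 of the 2^4 = 16 assignments to the other variables satisfy what remains.
With e = false, by the same count on the reduced clause set, 6 assignments work.
Total: 2 + 6 = 8.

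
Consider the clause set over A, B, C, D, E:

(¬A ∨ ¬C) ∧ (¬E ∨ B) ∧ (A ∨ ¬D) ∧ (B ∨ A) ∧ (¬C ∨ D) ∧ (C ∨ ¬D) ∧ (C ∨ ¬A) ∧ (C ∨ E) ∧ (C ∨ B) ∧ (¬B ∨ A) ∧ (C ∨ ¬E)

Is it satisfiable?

Suppose A = False.
(¬D) alone gives D = False.
(B) alone gives B = True.
Now (¬B) is unsatisfied and unit — conflict.
Undo A and try A = True.
(¬C) alone gives C = False.
Now (C) is unsatisfied and unit — conflict.
Neither A = True nor A = False works.
No assignment satisfies every clause.

No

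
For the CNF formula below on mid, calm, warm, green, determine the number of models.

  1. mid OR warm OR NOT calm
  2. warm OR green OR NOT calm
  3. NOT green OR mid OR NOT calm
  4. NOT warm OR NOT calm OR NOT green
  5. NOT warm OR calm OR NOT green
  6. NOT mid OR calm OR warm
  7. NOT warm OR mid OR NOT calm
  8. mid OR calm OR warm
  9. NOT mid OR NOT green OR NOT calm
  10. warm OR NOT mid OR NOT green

3

There are 2^4 = 16 truth assignments over (mid, calm, warm, green).
Split on mid. With mid = true, the clauses containing mid are satisfied and NOT mid drops from the rest; 2 of the 2^3 = 8 assignments to the other variables satisfy what remains.
With mid = false, by the same count on the reduced clause set, 1 assignment works.
(One model: mid=F, calm=F, warm=T, green=F.)
Total: 2 + 1 = 3.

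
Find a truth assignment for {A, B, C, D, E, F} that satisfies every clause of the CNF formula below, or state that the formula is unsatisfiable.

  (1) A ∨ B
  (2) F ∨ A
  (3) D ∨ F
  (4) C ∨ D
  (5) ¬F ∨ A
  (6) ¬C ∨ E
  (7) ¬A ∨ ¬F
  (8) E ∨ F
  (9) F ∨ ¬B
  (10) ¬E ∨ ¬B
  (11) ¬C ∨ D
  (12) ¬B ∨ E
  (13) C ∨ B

Suppose A = True.
(¬F) alone gives F = False.
(D) alone gives D = True.
(E) alone gives E = True.
(¬B) alone gives B = False.
(C) alone gives C = True.
All clauses are satisfied.

A=True; B=False; C=True; D=True; E=True; F=False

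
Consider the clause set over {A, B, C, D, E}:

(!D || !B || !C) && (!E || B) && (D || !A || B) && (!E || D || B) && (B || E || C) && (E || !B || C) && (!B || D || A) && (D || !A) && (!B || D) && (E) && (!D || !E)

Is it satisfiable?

From the singleton clause (E), E = true.
From the singleton clause (B), B = true.
From the singleton clause (D), D = true.
Now (!D) is unsatisfied and unit — conflict.
No assignment satisfies every clause.

Unsatisfiable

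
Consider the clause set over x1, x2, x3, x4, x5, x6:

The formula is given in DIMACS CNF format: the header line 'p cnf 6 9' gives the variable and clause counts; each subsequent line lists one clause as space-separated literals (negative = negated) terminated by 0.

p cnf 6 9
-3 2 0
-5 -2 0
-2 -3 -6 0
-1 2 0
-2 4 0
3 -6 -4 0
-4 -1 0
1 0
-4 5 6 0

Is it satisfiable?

From the singleton clause (x1), x1 = True.
From the singleton clause (x2), x2 = True.
From the singleton clause (¬x5), x5 = False.
From the singleton clause (x4), x4 = True.
But (¬x4) is also a unit clause — contradiction.
No assignment satisfies every clause.

No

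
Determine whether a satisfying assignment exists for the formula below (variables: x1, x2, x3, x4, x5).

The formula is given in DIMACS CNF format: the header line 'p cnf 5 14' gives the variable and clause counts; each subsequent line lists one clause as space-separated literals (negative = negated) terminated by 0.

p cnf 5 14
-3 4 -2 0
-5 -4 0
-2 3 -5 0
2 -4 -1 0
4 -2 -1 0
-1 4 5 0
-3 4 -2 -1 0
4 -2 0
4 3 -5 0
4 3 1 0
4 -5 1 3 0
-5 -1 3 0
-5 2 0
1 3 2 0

Try x5 = False.
Try x1 = False.
Try x4 = True.
Try x3 = True.
Every clause is now satisfied; x2 is unconstrained.
A satisfying assignment: x1 ↦ False,  x2 ↦ True,  x3 ↦ True,  x4 ↦ True,  x5 ↦ False.

Satisfiable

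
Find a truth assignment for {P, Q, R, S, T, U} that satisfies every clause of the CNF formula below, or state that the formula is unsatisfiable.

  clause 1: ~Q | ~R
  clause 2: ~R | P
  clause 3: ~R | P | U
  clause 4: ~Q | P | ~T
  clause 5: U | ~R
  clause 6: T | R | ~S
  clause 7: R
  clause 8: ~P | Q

Unit clause (R) forces R = 1.
Unit clause (~Q) forces Q = 0.
Unit clause (P) forces P = 1.
That conflicts with the unit clause (~P).

UNSATISFIABLE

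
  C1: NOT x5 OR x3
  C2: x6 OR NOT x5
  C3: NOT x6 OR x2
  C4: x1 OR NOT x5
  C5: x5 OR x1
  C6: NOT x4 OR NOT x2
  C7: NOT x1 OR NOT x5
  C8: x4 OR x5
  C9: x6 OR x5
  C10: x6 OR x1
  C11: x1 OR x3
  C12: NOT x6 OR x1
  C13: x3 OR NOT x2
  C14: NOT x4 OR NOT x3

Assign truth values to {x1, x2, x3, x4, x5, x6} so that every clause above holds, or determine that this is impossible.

UNSATISFIABLE

Case x5 = false:
Unit clause (x1) forces x1 = true.
Unit clause (x4) forces x4 = true.
Unit clause (NOT x2) forces x2 = false.
Unit clause (NOT x6) forces x6 = false.
But (x6) is also a unit clause — contradiction.
Backtrack on x5: now try x5 = true.
Unit clause (x3) forces x3 = true.
Unit clause (x6) forces x6 = true.
Unit clause (x2) forces x2 = true.
Unit clause (x1) forces x1 = true.
But (NOT x1) is also a unit clause — contradiction.
Neither x5 = true nor x5 = false works.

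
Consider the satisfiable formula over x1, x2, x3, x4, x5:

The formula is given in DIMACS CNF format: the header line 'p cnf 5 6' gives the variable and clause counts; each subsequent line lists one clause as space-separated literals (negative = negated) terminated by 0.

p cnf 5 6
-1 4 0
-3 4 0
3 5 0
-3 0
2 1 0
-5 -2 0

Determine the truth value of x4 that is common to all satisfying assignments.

True

Suppose x4 = False.
(¬x1) alone gives x1 = False.
(¬x3) alone gives x3 = False.
(x5) alone gives x5 = True.
(x2) alone gives x2 = True.
But (¬x2) is also a unit clause — contradiction.
So every satisfying assignment has x4 = True.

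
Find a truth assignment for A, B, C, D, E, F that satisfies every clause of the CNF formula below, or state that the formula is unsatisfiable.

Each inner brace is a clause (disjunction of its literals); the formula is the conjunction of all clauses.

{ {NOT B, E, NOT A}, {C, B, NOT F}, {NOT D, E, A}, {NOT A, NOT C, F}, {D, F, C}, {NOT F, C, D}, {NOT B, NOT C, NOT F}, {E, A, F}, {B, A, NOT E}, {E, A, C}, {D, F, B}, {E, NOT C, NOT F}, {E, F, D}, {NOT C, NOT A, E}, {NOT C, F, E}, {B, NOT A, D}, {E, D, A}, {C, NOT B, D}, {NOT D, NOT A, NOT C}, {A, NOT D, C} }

Suppose B = true.
Suppose E = true.
Suppose C = false.
Unit clause (D) forces D = true.
Unit clause (A) forces A = true.
Every clause is now satisfied; F is unconstrained.

A=true, B=true, C=false, D=true, E=true, F=true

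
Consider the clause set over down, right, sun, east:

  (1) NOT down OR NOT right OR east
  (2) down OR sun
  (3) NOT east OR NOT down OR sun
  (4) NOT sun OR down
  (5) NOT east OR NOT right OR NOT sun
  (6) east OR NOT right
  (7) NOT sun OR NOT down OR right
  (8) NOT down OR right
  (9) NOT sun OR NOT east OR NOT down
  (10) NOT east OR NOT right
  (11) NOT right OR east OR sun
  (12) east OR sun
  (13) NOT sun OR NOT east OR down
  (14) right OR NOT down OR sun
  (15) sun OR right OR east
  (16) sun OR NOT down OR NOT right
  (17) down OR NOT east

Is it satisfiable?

No

Try down = true.
From the singleton clause (right), right = true.
From the singleton clause (east), east = true.
Now (NOT east) is unsatisfied and unit — conflict.
So down must be the other value — set down = false.
From the singleton clause (sun), sun = true.
Now (NOT sun) is unsatisfied and unit — conflict.
Neither down = true nor down = false works.
No assignment satisfies every clause.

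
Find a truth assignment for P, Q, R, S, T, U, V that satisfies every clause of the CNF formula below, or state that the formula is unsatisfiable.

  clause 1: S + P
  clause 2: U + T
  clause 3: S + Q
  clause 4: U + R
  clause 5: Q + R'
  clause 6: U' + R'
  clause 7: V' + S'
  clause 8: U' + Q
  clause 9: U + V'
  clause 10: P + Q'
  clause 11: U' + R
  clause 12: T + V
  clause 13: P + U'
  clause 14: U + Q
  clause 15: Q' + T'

UNSATISFIABLE

Branch on S: set S = 1.
(V') alone gives V = 0.
(T) alone gives T = 1.
(Q') alone gives Q = 0.
(R') alone gives R = 0.
(U) alone gives U = 1.
That conflicts with the unit clause (U').
Undo S and try S = 0.
(P) alone gives P = 1.
(Q) alone gives Q = 1.
(T') alone gives T = 0.
(U) alone gives U = 1.
(R') alone gives R = 0.
That conflicts with the unit clause (R).
Neither S = 1 nor S = 0 works.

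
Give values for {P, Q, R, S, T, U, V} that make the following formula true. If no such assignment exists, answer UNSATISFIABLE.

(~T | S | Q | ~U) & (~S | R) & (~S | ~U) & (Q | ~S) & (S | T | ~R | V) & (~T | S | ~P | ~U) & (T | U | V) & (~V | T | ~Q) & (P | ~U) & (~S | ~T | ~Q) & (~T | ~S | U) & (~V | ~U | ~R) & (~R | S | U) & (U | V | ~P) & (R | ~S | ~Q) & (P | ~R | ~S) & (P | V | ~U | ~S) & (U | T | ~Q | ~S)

Case S = 0:
Case P = 1:
Case T = 0:
Case R = 0:
Case U = 1:
Case V = 0:
All clauses hold; Q can take either value.

P=1,  Q=1,  R=0,  S=0,  T=0,  U=1,  V=0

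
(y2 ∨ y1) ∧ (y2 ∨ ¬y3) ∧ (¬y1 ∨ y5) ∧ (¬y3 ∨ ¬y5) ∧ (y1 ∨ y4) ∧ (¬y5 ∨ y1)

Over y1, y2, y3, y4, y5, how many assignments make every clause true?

6

There are 2^5 = 32 truth assignments over (y1, y2, y3, y4, y5).
Split on y2. With y2 = True, the clauses containing y2 are satisfied and ¬y2 drops from the rest; 4 of the 2^4 = 16 assignments to the other variables satisfy what remains.
With y2 = False, by the same count on the reduced clause set, 2 assignments work.
Total: 4 + 2 = 6.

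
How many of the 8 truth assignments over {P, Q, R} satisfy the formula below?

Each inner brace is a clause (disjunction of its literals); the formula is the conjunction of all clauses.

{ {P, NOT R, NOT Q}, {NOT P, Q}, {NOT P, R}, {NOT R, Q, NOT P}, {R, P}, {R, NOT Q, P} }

2

There are 2^3 = 8 truth assignments over (P, Q, R).
Split on P. With P = true, the clauses containing P are satisfied and NOT P drops from the rest; 1 of the 2^2 = 4 assignments to the other variables satisfy what remains.
With P = false, by the same count on the reduced clause set, 1 assignment works.
(One model: P=F, Q=F, R=T.)
Total: 1 + 1 = 2.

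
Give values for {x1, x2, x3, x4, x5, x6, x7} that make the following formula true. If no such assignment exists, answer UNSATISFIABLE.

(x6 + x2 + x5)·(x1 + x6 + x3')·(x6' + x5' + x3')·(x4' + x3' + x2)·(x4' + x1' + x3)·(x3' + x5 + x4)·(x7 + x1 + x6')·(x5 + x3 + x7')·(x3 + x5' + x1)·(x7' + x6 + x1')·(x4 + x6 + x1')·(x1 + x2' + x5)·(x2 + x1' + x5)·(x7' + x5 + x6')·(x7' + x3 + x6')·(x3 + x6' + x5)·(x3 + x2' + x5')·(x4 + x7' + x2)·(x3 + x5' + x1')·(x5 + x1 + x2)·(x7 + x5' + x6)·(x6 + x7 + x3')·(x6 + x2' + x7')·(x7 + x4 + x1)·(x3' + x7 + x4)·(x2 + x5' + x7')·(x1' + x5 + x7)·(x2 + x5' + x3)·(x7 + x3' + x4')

UNSATISFIABLE

Try x6 = 1.
Try x5 = 0.
Unit clause (x7') forces x7 = 0.
Unit clause (x1) forces x1 = 1.
Now (x1') is unsatisfied and unit — conflict.
So x5 must be the other value — set x5 = 1.
Unit clause (x3') forces x3 = 0.
Unit clause (x1) forces x1 = 1.
Now (x1') is unsatisfied and unit — conflict.
Neither x5 = 1 nor x5 = 0 works.
So x6 must be the other value — set x6 = 0.
Try x2 = 1.
Unit clause (x7') forces x7 = 0.
Unit clause (x5') forces x5 = 0.
Unit clause (x1) forces x1 = 1.
Now (x1') is unsatisfied and unit — conflict.
So x2 must be the other value — set x2 = 0.
Unit clause (x5) forces x5 = 1.
Unit clause (x7) forces x7 = 1.
Now (x7') is unsatisfied and unit — conflict.
Neither x2 = 1 nor x2 = 0 works.
Neither x6 = 1 nor x6 = 0 works.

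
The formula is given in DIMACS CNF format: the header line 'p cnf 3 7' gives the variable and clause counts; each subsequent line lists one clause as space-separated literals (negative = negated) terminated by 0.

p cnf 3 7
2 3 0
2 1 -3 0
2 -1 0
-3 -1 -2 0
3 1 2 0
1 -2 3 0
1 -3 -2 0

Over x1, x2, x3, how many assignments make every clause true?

There are 2^3 = 8 truth assignments over (x1, x2, x3).
Check each against the 7 clauses (columns in the order x1, x2, x3):
  F F F  ✗ fails (x2 ∨ x3)
  F F T  ✗ fails (x2 ∨ x1 ∨ ¬x3)
  F T F  ✗ fails (x1 ∨ ¬x2 ∨ x3)
  F T T  ✗ fails (x1 ∨ ¬x3 ∨ ¬x2)
  T F F  ✗ fails (x2 ∨ x3)
  T F T  ✗ fails (x2 ∨ ¬x1)
  T T F  ✓ satisfies all
  T T T  ✗ fails (¬x3 ∨ ¬x1 ∨ ¬x2)
1 of the 8 rows is a model.

1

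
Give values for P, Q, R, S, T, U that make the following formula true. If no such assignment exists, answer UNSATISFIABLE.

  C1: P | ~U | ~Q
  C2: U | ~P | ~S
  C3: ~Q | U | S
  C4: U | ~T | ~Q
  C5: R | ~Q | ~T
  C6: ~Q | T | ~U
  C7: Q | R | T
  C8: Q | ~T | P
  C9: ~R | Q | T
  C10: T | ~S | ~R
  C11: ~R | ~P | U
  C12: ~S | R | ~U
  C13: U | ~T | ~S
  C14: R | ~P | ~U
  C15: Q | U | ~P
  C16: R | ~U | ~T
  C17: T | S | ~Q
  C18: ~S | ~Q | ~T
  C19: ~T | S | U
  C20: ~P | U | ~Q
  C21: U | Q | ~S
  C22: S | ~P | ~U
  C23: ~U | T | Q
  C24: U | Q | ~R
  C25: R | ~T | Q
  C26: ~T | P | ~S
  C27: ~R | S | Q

P: 1, Q: 0, R: 1, S: 1, T: 1, U: 1

Branch on P: set P = 1.
Branch on U: set U = 1.
The clause (R) is unit, so R = 1.
The clause (S) is unit, so S = 1.
The clause (T) is unit, so T = 1.
The clause (~Q) is unit, so Q = 0.
All clauses are satisfied.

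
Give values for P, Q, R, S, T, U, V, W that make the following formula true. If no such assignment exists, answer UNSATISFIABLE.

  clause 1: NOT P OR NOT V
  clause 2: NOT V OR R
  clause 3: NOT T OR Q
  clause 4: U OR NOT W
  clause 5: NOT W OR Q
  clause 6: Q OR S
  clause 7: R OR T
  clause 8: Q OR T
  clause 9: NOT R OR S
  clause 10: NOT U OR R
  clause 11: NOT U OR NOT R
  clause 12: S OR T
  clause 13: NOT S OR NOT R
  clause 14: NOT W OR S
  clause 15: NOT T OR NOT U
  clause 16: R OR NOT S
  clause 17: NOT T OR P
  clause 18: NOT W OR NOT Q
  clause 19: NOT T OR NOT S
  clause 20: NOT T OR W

Branch on P: set P = false.
From the singleton clause (NOT T), T = false.
From the singleton clause (R), R = true.
From the singleton clause (Q), Q = true.
From the singleton clause (S), S = true.
But (NOT S) is also a unit clause — contradiction.
So P must be the other value — set P = true.
From the singleton clause (NOT V), V = false.
Branch on T: set T = false.
From the singleton clause (R), R = true.
From the singleton clause (Q), Q = true.
From the singleton clause (S), S = true.
But (NOT S) is also a unit clause — contradiction.
So T must be the other value — set T = true.
From the singleton clause (Q), Q = true.
From the singleton clause (NOT U), U = false.
From the singleton clause (NOT W), W = false.
But (W) is also a unit clause — contradiction.
Neither T = true nor T = false works.
Neither P = true nor P = false works.

UNSATISFIABLE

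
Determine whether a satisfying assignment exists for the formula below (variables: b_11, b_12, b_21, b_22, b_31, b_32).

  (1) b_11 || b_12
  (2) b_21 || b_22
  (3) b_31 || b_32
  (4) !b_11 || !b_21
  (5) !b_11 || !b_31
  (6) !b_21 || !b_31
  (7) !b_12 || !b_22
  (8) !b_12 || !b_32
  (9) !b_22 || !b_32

No, unsatisfiable

Try b_11 = true.
From the singleton clause (!b_21), b_21 = false.
From the singleton clause (b_22), b_22 = true.
From the singleton clause (!b_31), b_31 = false.
From the singleton clause (b_32), b_32 = true.
That conflicts with the unit clause (!b_32).
That branch fails; take b_11 = false instead.
From the singleton clause (b_12), b_12 = true.
From the singleton clause (!b_22), b_22 = false.
From the singleton clause (b_21), b_21 = true.
From the singleton clause (!b_31), b_31 = false.
From the singleton clause (b_32), b_32 = true.
That conflicts with the unit clause (!b_32).
Neither b_11 = true nor b_11 = false works.
No assignment satisfies every clause.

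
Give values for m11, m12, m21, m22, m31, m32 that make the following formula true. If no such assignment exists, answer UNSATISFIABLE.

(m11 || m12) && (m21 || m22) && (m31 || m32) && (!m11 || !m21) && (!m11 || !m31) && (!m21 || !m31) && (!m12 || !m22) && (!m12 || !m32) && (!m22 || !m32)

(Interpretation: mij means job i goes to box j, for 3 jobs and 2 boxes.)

UNSATISFIABLE

Case m11 = true:
Unit clause (!m21) forces m21 = false.
Unit clause (m22) forces m22 = true.
Unit clause (!m31) forces m31 = false.
Unit clause (m32) forces m32 = true.
But (!m32) is also a unit clause — contradiction.
Backtrack on m11: now try m11 = false.
Unit clause (m12) forces m12 = true.
Unit clause (!m22) forces m22 = false.
Unit clause (m21) forces m21 = true.
Unit clause (!m31) forces m31 = false.
Unit clause (m32) forces m32 = true.
But (!m32) is also a unit clause — contradiction.
Both values of m11 lead to a conflict.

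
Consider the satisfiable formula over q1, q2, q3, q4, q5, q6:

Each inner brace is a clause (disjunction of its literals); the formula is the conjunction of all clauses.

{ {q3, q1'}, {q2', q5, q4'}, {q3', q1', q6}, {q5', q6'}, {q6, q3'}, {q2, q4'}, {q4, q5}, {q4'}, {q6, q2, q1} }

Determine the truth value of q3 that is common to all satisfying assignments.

Suppose q3 = 1.
From the singleton clause (q6), q6 = 1.
From the singleton clause (q5'), q5 = 0.
From the singleton clause (q4), q4 = 1.
But (q4') is also a unit clause — contradiction.
So every satisfying assignment has q3 = False.

False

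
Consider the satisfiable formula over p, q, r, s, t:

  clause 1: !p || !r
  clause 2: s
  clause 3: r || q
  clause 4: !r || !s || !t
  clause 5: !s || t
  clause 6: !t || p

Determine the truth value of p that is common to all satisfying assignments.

True

Suppose p = false.
The clause (s) is unit, so s = true.
The clause (t) is unit, so t = true.
But (!t) is also a unit clause — contradiction.
So every satisfying assignment has p = True.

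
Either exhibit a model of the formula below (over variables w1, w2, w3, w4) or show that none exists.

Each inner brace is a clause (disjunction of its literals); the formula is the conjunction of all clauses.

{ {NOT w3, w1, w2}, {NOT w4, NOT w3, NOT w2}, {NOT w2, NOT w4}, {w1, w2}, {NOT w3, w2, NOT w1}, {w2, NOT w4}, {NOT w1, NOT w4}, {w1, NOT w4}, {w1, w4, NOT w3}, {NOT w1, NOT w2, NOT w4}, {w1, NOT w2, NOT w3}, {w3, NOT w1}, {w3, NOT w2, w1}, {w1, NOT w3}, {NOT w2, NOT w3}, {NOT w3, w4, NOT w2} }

Branch on w2: set w2 = false.
(w1) alone gives w1 = true.
(NOT w3) alone gives w3 = false.
But (w3) is also a unit clause — contradiction.
That branch fails; take w2 = true instead.
(NOT w4) alone gives w4 = false.
(NOT w3) alone gives w3 = false.
(NOT w1) alone gives w1 = false.
But (w1) is also a unit clause — contradiction.
Both values of w2 lead to a conflict.

UNSATISFIABLE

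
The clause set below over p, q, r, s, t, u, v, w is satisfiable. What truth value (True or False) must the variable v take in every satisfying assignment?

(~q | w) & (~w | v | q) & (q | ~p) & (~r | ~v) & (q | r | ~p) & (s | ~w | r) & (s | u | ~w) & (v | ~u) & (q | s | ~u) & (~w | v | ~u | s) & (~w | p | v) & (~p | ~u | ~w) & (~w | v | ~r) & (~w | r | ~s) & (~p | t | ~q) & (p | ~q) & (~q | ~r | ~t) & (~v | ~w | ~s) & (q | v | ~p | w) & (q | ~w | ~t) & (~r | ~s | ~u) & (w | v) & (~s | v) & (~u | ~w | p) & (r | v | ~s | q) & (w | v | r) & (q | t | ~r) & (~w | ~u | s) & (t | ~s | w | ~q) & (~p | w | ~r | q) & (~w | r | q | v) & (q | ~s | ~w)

True

Suppose v = 0.
(~u) alone gives u = 0.
(w) alone gives w = 1.
(q) alone gives q = 1.
(s) alone gives s = 1.
Now (~s) is unsatisfied and unit — conflict.
So every satisfying assignment has v = True.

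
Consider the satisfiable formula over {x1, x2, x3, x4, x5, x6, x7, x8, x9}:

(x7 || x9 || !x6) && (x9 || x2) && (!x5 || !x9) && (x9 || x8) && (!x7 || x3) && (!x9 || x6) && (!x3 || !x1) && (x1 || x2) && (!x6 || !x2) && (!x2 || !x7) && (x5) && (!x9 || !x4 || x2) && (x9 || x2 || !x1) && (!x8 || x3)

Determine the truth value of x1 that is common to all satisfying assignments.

Suppose x1 = true.
(!x3) alone gives x3 = false.
(!x7) alone gives x7 = false.
(x5) alone gives x5 = true.
(!x9) alone gives x9 = false.
(!x6) alone gives x6 = false.
(x2) alone gives x2 = true.
(x8) alone gives x8 = true.
Now (!x8) is unsatisfied and unit — conflict.
So every satisfying assignment has x1 = False.

False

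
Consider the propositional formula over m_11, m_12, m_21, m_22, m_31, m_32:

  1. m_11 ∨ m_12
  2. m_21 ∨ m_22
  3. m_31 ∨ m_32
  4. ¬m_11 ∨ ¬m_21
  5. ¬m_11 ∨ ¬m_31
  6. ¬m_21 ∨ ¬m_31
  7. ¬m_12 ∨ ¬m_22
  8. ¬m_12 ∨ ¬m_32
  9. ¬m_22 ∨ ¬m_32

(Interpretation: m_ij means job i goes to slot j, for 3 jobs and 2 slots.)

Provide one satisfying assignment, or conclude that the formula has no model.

UNSATISFIABLE

Case m_11 = True:
From the singleton clause (¬m_21), m_21 = False.
From the singleton clause (m_22), m_22 = True.
From the singleton clause (¬m_31), m_31 = False.
From the singleton clause (m_32), m_32 = True.
But (¬m_32) is also a unit clause — contradiction.
That branch fails; take m_11 = False instead.
From the singleton clause (m_12), m_12 = True.
From the singleton clause (¬m_22), m_22 = False.
From the singleton clause (m_21), m_21 = True.
From the singleton clause (¬m_31), m_31 = False.
From the singleton clause (m_32), m_32 = True.
But (¬m_32) is also a unit clause — contradiction.
Both values of m_11 lead to a conflict.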